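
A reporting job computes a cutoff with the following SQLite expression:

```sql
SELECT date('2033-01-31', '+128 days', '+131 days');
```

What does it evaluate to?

Applying '+128 days' to 2033-01-31: counting 128 days forward gives 2033-06-08.
Applying '+131 days' to 2033-06-08: counting 131 days forward gives 2033-10-17.

2033-10-17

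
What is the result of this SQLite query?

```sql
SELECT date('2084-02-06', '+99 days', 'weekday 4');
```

Applying '+99 days' to 2084-02-06: counting 99 days forward gives 2084-05-15.
`weekday 4` advances to the next Thursday; 2084-05-15 is a Monday, so it moves forward to 2084-05-18.

2084-05-18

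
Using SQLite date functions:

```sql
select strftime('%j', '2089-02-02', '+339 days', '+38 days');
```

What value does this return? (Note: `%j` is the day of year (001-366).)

045

First apply '+339 days', '+38 days': 2089-02-02 → 2090-02-14.
Day-of-year for 2090-02-14: days since 2090-01-01 inclusive = 45, zero-padded to 045.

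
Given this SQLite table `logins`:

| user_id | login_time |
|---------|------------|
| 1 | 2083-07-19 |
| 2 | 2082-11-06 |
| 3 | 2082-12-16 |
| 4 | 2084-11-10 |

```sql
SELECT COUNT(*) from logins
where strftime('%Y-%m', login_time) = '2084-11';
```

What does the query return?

Rows with year-month 2084-11: 2084-11-10 → 1.

1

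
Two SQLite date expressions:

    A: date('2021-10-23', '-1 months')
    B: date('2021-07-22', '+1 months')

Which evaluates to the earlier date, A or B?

B

A = 2021-09-23.
B = 2021-08-22.
B is earlier.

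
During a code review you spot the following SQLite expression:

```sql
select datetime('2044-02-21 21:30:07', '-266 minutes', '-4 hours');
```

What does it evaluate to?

2044-02-21 13:04:07

266 minutes = 4h 26m; -266 minutes from 2044-02-21 21:30:07 is 2044-02-21 17:04:07.
-4 hours from 2044-02-21 17:04:07 is 2044-02-21 13:04:07.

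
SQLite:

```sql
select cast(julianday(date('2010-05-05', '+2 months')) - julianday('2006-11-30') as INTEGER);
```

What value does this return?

1313

Adding +2 months to 2010-05-05 gives 2010-07-05.
0 days remain in November 2006 after the 30th (30 − 30).
Full months from December 2006 through June 2010 contribute their day counts.
Then 5 days into July 2010.
Total: 0 + 31 + 31 + 28 + 31 + 30 + 31 + 30 + 31 + 31 + 30 + 31 + 30 + 31 + 31 + 29 + 31 + 30 + 31 + 30 + 31 + 31 + 30 + 31 + 30 + 31 + 31 + 28 + 31 + 30 + 31 + 30 + 31 + 31 + 30 + 31 + 30 + 31 + 31 + 28 + 31 + 30 + 31 + 30 + 5 = 1313.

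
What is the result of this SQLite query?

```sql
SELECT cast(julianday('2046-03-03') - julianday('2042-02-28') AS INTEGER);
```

0 days remain in February 2042 after the 28th (28 − 28).
Full months from March 2042 through February 2046 contribute their day counts.
Then 3 days into March 2046.
Total: 0 + 31 + 30 + 31 + 30 + 31 + 31 + 30 + 31 + 30 + 31 + 31 + 28 + 31 + 30 + 31 + 30 + 31 + 31 + 30 + 31 + 30 + 31 + 31 + 29 + 31 + 30 + 31 + 30 + 31 + 31 + 30 + 31 + 30 + 31 + 31 + 28 + 31 + 30 + 31 + 30 + 31 + 31 + 30 + 31 + 30 + 31 + 31 + 28 + 3 = 1464.

1464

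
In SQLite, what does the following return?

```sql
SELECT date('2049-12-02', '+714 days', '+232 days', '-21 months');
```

Applying '+714 days' to 2049-12-02: counting 714 days forward gives 2051-11-16.
Applying '+232 days' to 2051-11-16: counting 232 days forward gives 2052-07-05.
Adding -21 months to 2052-07-05 gives 2050-10-05.

2050-10-05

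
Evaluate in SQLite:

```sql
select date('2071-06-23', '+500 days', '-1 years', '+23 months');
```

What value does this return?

Applying '+500 days' to 2071-06-23: counting 500 days forward gives 2072-11-04.
Adding -1 year to 2072-11-04 gives 2071-11-04.
Adding +23 months to 2071-11-04 gives 2073-10-04.

2073-10-04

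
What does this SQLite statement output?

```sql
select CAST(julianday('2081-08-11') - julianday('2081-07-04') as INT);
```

27 days remain in July 2081 after the 4th (31 − 4).
Then 11 days into August 2081.
Total: 27 + 11 = 38.

38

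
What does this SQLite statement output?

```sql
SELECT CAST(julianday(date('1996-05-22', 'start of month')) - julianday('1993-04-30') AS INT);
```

`start of month` rewinds 1996-05-22 to 1996-05-01.
0 days remain in April 1993 after the 30th (30 − 30).
Full months from May 1993 through April 1996 contribute their day counts.
Then 1 day into May 1996.
Total: 0 + 31 + 30 + 31 + 31 + 30 + 31 + 30 + 31 + 31 + 28 + 31 + 30 + 31 + 30 + 31 + 31 + 30 + 31 + 30 + 31 + 31 + 28 + 31 + 30 + 31 + 30 + 31 + 31 + 30 + 31 + 30 + 31 + 31 + 29 + 31 + 30 + 1 = 1097.

1097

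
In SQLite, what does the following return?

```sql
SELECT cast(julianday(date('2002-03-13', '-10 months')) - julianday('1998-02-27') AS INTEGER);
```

Adding -10 months to 2002-03-13 gives 2001-05-13.
1 day remains in February 1998 after the 27th (28 − 27).
Full months from March 1998 through April 2001 contribute their day counts.
Then 13 days into May 2001.
Total: 1 + 31 + 30 + 31 + 30 + 31 + 31 + 30 + 31 + 30 + 31 + 31 + 28 + 31 + 30 + 31 + 30 + 31 + 31 + 30 + 31 + 30 + 31 + 31 + 29 + 31 + 30 + 31 + 30 + 31 + 31 + 30 + 31 + 30 + 31 + 31 + 28 + 31 + 30 + 13 = 1171.

1171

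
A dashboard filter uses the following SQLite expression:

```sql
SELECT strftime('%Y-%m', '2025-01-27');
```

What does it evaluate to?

2025-01

`%Y-%m` extracts the year-month: 2025-01.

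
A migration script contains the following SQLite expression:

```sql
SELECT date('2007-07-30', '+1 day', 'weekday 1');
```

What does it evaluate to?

Advancing 1 more day within July lands on 2007-07-31.
`weekday 1` advances to the next Monday; 2007-07-31 is a Tuesday, so it moves forward to 2007-08-06.

2007-08-06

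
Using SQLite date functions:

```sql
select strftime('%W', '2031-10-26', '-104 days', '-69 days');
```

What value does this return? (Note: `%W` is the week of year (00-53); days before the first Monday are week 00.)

18

First apply '-104 days', '-69 days': 2031-10-26 → 2031-05-06.
2031-05-06 is a Tuesday. SQLite's %W counts Mondays since the year started; the result is 18.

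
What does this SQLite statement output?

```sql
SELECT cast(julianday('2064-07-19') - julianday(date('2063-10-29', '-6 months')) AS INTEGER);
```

447

Adding -6 months to 2063-10-29 gives 2063-04-29.
1 day remains in April 2063 after the 29th (30 − 29).
Full months from May 2063 through June 2064 contribute their day counts.
Then 19 days into July 2064.
Total: 1 + 31 + 30 + 31 + 31 + 30 + 31 + 30 + 31 + 31 + 29 + 31 + 30 + 31 + 30 + 19 = 447.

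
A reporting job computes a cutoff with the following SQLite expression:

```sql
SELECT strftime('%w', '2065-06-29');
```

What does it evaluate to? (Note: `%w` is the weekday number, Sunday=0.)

1

2065-06-29 is a Monday; with Sunday=0 that is 1.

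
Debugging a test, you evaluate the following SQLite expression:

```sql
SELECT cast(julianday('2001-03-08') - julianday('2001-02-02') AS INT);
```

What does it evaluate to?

34

26 days remain in February 2001 after the 2nd (28 − 2).
Then 8 days into March 2001.
Total: 26 + 8 = 34.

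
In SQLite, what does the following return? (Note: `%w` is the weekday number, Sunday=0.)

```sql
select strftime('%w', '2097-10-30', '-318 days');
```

First apply '-318 days': 2097-10-30 → 2096-12-16.
2096-12-16 is a Sunday; with Sunday=0 that is 0.

0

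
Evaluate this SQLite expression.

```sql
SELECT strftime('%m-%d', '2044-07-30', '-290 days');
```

First apply '-290 days': 2044-07-30 → 2043-10-14.
`%m-%d` extracts the month-day: 10-14.

10-14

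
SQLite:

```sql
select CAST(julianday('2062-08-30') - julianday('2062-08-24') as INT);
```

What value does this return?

Both dates are in August 2062: 30 − 24 = 6.

6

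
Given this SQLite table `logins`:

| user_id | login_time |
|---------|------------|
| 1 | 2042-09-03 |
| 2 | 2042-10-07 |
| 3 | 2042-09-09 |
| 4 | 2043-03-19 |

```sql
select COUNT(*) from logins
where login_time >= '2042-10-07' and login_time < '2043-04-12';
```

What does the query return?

2

Rows in [2042-10-07, 2043-04-12): 2042-10-07, 2043-03-19 → 2 rows.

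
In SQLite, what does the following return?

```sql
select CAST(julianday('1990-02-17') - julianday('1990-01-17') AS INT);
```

14 days remain in January 1990 after the 17th (31 − 17).
Then 17 days into February 1990.
Total: 14 + 17 = 31.

31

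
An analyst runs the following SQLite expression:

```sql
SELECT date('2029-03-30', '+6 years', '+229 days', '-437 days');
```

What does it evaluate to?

2034-09-03

Adding +6 years to 2029-03-30 gives 2035-03-30.
Applying '+229 days' to 2035-03-30: counting 229 days forward gives 2035-11-14.
Applying '-437 days' to 2035-11-14: counting 437 days back gives 2034-09-03.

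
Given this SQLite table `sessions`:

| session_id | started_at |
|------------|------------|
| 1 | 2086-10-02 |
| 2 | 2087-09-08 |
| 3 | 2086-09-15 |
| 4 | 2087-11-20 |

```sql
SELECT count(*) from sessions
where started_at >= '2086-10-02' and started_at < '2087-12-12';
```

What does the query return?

3

Rows in [2086-10-02, 2087-12-12): 2086-10-02, 2087-09-08, 2087-11-20 → 3 rows.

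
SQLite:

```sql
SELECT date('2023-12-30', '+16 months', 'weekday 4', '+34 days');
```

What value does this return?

Adding +16 months to 2023-12-30 gives 2025-04-30.
`weekday 4` advances to the next Thursday; 2025-04-30 is a Wednesday, so it moves forward to 2025-05-01.
May 2025 has 31 days; 30 remain after the 1st, so 31 days reach 2025-06-01.
Advancing 3 more days within June lands on 2025-06-04.

2025-06-04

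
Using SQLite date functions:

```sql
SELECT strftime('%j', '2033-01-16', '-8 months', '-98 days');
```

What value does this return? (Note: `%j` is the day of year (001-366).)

First apply '-8 months', '-98 days': 2033-01-16 → 2032-02-08.
Day-of-year for 2032-02-08: days since 2032-01-01 inclusive = 39, zero-padded to 039.

039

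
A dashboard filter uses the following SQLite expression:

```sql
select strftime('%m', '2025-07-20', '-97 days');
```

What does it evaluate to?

First apply '-97 days': 2025-07-20 → 2025-04-14.
`%m` extracts the 2-digit month (01-12): 04.

04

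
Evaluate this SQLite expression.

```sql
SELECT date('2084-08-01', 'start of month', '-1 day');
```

2084-07-31

`start of month` rewinds 2084-08-01 to 2084-08-01.
Going back 1 day from 2084-08-01 reaches 2084-07-31 (last day of July, 31 days).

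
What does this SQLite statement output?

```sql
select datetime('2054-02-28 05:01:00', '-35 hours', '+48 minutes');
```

-35 hours from 2054-02-28 05:01:00 is 2054-02-26 18:01:00 (crosses midnight).
+48 minutes from 2054-02-26 18:01:00 is 2054-02-26 18:49:00.

2054-02-26 18:49:00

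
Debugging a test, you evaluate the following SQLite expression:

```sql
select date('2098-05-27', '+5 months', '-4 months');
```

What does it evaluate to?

Adding +5 months to 2098-05-27 gives 2098-10-27.
Adding -4 months to 2098-10-27 gives 2098-06-27.

2098-06-27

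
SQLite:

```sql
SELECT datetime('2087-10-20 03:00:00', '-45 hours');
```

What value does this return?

2087-10-18 06:00:00

-45 hours from 2087-10-20 03:00:00 is 2087-10-18 06:00:00 (crosses midnight).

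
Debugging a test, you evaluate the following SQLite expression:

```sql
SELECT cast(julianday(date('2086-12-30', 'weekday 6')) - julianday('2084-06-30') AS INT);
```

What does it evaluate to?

`weekday 6` advances to the next Saturday; 2086-12-30 is a Monday, so it moves forward to 2087-01-04.
0 days remain in June 2084 after the 30th (30 − 30).
Full months from July 2084 through December 2086 contribute their day counts.
Then 4 days into January 2087.
Total: 0 + 31 + 31 + 30 + 31 + 30 + 31 + 31 + 28 + 31 + 30 + 31 + 30 + 31 + 31 + 30 + 31 + 30 + 31 + 31 + 28 + 31 + 30 + 31 + 30 + 31 + 31 + 30 + 31 + 30 + 31 + 4 = 918.

918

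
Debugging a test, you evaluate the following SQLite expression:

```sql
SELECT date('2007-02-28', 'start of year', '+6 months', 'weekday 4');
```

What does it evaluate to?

2007-07-05

`start of year` rewinds 2007-02-28 to 2007-01-01.
Adding +6 months to 2007-01-01 gives 2007-07-01.
`weekday 4` advances to the next Thursday; 2007-07-01 is a Sunday, so it moves forward to 2007-07-05.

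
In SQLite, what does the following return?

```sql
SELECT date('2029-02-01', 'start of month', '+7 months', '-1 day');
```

2029-08-31

`start of month` rewinds 2029-02-01 to 2029-02-01.
Adding +7 months to 2029-02-01 gives 2029-09-01.
Going back 1 day from 2029-09-01 reaches 2029-08-31 (last day of August, 31 days).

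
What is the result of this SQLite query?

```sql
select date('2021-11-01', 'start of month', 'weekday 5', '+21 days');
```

2021-11-26

`start of month` rewinds 2021-11-01 to 2021-11-01.
`weekday 5` advances to the next Friday; 2021-11-01 is a Monday, so it moves forward to 2021-11-05.
Advancing 21 more days within November lands on 2021-11-26.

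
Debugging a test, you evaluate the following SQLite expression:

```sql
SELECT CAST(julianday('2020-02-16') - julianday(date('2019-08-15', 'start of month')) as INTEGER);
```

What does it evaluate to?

199

`start of month` rewinds 2019-08-15 to 2019-08-01.
30 days remain in August 2019 after the 1st (31 − 1).
September 2019: 30 days.
October 2019: 31 days.
November 2019: 30 days.
December 2019: 31 days.
January 2020: 31 days.
Then 16 days into February 2020.
Total: 30 + 30 + 31 + 30 + 31 + 31 + 16 = 199.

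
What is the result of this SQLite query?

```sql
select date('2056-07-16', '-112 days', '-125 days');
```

Applying '-112 days' to 2056-07-16: counting 112 days back gives 2056-03-26.
Applying '-125 days' to 2056-03-26: counting 125 days back gives 2055-11-22.

2055-11-22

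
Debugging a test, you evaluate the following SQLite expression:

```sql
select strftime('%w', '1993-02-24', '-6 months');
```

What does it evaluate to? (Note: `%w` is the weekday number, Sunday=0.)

1

First apply '-6 months': 1993-02-24 → 1992-08-24.
1992-08-24 is a Monday; with Sunday=0 that is 1.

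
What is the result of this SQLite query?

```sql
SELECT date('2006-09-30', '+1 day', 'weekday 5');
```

September 2006 has 30 days; 0 remain after the 30th, so 1 days reach 2006-10-01.
`weekday 5` advances to the next Friday; 2006-10-01 is a Sunday, so it moves forward to 2006-10-06.

2006-10-06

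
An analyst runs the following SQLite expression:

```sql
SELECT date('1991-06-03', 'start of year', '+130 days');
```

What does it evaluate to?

`start of year` rewinds 1991-06-03 to 1991-01-01.
Applying '+130 days' to 1991-01-01: counting 130 days forward gives 1991-05-11.

1991-05-11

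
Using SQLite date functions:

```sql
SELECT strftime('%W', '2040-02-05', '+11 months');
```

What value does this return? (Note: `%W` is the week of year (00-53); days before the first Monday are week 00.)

00

First apply '+11 months': 2040-02-05 → 2041-01-05.
2041-01-05 is a Saturday. SQLite's %W counts Mondays since the year started; the result is 00.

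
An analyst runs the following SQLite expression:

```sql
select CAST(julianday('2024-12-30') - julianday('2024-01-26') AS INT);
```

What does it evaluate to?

339

5 days remain in January 2024 after the 26th (31 − 26).
Full months from February 2024 through November 2024 contribute their day counts.
Then 30 days into December 2024.
Total: 5 + 29 + 31 + 30 + 31 + 30 + 31 + 31 + 30 + 31 + 30 + 30 = 339.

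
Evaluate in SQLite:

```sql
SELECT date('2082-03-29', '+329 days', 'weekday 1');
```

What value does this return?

Applying '+329 days' to 2082-03-29: counting 329 days forward gives 2083-02-21.
`weekday 1` advances to the next Monday; 2083-02-21 is a Sunday, so it moves forward to 2083-02-22.

2083-02-22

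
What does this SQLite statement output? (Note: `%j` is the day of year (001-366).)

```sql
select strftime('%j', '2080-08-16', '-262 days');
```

332

First apply '-262 days': 2080-08-16 → 2079-11-28.
Day-of-year for 2079-11-28: days since 2079-01-01 inclusive = 332, zero-padded to 332.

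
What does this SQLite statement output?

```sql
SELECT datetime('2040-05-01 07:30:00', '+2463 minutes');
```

2040-05-03 00:33:00

2463 minutes = 41h 3m; +2463 minutes from 2040-05-01 07:30:00 is 2040-05-03 00:33:00 (crosses midnight).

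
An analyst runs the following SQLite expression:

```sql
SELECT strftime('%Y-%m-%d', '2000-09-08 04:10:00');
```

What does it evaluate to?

2000-09-08

`%Y-%m-%d` extracts the ISO date: 2000-09-08.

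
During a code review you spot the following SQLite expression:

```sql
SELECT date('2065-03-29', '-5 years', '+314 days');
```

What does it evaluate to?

2061-02-06

Adding -5 years to 2065-03-29 gives 2060-03-29.
Applying '+314 days' to 2060-03-29: counting 314 days forward gives 2061-02-06.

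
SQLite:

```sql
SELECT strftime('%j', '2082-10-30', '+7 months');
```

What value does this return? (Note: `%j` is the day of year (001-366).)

First apply '+7 months': 2082-10-30 → 2083-05-30.
Day-of-year for 2083-05-30: days since 2083-01-01 inclusive = 150, zero-padded to 150.

150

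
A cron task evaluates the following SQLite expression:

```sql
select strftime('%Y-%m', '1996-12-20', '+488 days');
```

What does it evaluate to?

First apply '+488 days': 1996-12-20 → 1998-04-22.
`%Y-%m` extracts the year-month: 1998-04.

1998-04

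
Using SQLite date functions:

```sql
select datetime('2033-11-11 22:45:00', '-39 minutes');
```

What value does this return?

-39 minutes from 2033-11-11 22:45:00 is 2033-11-11 22:06:00.

2033-11-11 22:06:00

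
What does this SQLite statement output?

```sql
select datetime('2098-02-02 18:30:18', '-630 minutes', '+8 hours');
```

630 minutes = 10h 30m; -630 minutes from 2098-02-02 18:30:18 is 2098-02-02 08:00:18.
+8 hours from 2098-02-02 08:00:18 is 2098-02-02 16:00:18.

2098-02-02 16:00:18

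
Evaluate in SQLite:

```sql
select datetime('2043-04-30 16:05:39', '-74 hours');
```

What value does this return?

-74 hours from 2043-04-30 16:05:39 is 2043-04-27 14:05:39 (crosses midnight).

2043-04-27 14:05:39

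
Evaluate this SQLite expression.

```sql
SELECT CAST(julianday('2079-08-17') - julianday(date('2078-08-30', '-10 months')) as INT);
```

656

Adding -10 months to 2078-08-30 gives 2077-10-30.
1 day remains in October 2077 after the 30th (31 − 30).
Full months from November 2077 through July 2079 contribute their day counts.
Then 17 days into August 2079.
Total: 1 + 30 + 31 + 31 + 28 + 31 + 30 + 31 + 30 + 31 + 31 + 30 + 31 + 30 + 31 + 31 + 28 + 31 + 30 + 31 + 30 + 31 + 17 = 656.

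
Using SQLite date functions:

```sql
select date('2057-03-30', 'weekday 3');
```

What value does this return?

`weekday 3` advances to the next Wednesday; 2057-03-30 is a Friday, so it moves forward to 2057-04-04.

2057-04-04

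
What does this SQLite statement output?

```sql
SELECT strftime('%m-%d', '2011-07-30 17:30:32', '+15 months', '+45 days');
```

12-14

First apply '+15 months', '+45 days': 2011-07-30 17:30:32 → 2012-12-14 17:30:32.
`%m-%d` extracts the month-day: 12-14.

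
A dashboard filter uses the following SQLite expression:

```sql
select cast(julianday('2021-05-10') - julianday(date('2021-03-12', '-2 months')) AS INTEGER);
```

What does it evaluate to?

Adding -2 months to 2021-03-12 gives 2021-01-12.
19 days remain in January 2021 after the 12th (31 − 12).
February 2021: 28 days.
March 2021: 31 days.
April 2021: 30 days.
Then 10 days into May 2021.
Total: 19 + 28 + 31 + 30 + 10 = 118.

118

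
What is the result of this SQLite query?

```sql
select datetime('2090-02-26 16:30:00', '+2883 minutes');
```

2090-02-28 16:33:00

2883 minutes = 48h 3m; +2883 minutes from 2090-02-26 16:30:00 is 2090-02-28 16:33:00 (crosses midnight).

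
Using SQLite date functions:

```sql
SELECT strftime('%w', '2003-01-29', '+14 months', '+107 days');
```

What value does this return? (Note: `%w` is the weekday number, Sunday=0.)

First apply '+14 months', '+107 days': 2003-01-29 → 2004-07-14.
2004-07-14 is a Wednesday; with Sunday=0 that is 3.

3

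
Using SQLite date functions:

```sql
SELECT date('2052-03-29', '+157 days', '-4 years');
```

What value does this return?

2048-09-02

Applying '+157 days' to 2052-03-29: counting 157 days forward gives 2052-09-02.
Adding -4 years to 2052-09-02 gives 2048-09-02.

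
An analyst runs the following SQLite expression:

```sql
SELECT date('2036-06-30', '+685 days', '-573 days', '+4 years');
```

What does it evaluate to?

2040-10-20

Applying '+685 days' to 2036-06-30: counting 685 days forward gives 2038-05-16.
Applying '-573 days' to 2038-05-16: counting 573 days back gives 2036-10-20.
Adding +4 years to 2036-10-20 gives 2040-10-20.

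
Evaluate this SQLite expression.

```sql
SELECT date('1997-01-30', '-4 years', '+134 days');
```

1993-06-13

Adding -4 years to 1997-01-30 gives 1993-01-30.
Applying '+134 days' to 1993-01-30: counting 134 days forward gives 1993-06-13.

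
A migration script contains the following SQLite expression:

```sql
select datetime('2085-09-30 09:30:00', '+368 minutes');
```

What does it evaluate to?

2085-09-30 15:38:00

368 minutes = 6h 8m; +368 minutes from 2085-09-30 09:30:00 is 2085-09-30 15:38:00.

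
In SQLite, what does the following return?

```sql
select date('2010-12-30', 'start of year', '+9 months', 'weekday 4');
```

2010-10-07

`start of year` rewinds 2010-12-30 to 2010-01-01.
Adding +9 months to 2010-01-01 gives 2010-10-01.
`weekday 4` advances to the next Thursday; 2010-10-01 is a Friday, so it moves forward to 2010-10-07.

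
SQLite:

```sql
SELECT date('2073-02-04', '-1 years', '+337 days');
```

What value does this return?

Adding -1 year to 2073-02-04 gives 2072-02-04.
Applying '+337 days' to 2072-02-04: counting 337 days forward gives 2073-01-06.

2073-01-06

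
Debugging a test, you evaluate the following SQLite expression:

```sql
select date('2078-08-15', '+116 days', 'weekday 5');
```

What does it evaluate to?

Applying '+116 days' to 2078-08-15: counting 116 days forward gives 2078-12-09.
`weekday 5` advances to the next Friday; 2078-12-09 is already a Friday, so it stays at 2078-12-09.

2078-12-09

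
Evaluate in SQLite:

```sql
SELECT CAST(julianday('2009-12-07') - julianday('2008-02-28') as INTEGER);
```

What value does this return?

648

1 day remains in February 2008 after the 28th (29 − 28).
Full months from March 2008 through November 2009 contribute their day counts.
Then 7 days into December 2009.
Total: 1 + 31 + 30 + 31 + 30 + 31 + 31 + 30 + 31 + 30 + 31 + 31 + 28 + 31 + 30 + 31 + 30 + 31 + 31 + 30 + 31 + 30 + 7 = 648.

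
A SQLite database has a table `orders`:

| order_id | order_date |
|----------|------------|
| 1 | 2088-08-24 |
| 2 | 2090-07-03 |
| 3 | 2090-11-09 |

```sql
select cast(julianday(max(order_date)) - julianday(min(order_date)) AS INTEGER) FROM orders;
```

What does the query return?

807

MIN = 2088-08-24, MAX = 2090-11-09.
7 days remain in August 2088 after the 24th (31 − 24).
Full months from September 2088 through October 2090 contribute their day counts.
Then 9 days into November 2090.
Total: 7 + 30 + 31 + 30 + 31 + 31 + 28 + 31 + 30 + 31 + 30 + 31 + 31 + 30 + 31 + 30 + 31 + 31 + 28 + 31 + 30 + 31 + 30 + 31 + 31 + 30 + 31 + 9 = 807.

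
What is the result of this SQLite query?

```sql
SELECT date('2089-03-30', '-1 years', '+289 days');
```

2089-01-13

Adding -1 year to 2089-03-30 gives 2088-03-30.
Applying '+289 days' to 2088-03-30: counting 289 days forward gives 2089-01-13.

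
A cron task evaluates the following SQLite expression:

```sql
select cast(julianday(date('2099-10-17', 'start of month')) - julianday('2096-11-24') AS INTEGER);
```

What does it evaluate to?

1041

`start of month` rewinds 2099-10-17 to 2099-10-01.
6 days remain in November 2096 after the 24th (30 − 24).
Full months from December 2096 through September 2099 contribute their day counts.
Then 1 day into October 2099.
Total: 6 + 31 + 31 + 28 + 31 + 30 + 31 + 30 + 31 + 31 + 30 + 31 + 30 + 31 + 31 + 28 + 31 + 30 + 31 + 30 + 31 + 31 + 30 + 31 + 30 + 31 + 31 + 28 + 31 + 30 + 31 + 30 + 31 + 31 + 30 + 1 = 1041.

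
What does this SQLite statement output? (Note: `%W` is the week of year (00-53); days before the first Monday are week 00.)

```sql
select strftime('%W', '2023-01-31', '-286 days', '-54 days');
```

First apply '-286 days', '-54 days': 2023-01-31 → 2022-02-25.
2022-02-25 is a Friday. SQLite's %W counts Mondays since the year started; the result is 08.

08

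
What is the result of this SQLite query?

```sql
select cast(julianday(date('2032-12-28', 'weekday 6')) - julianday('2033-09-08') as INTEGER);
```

`weekday 6` advances to the next Saturday; 2032-12-28 is a Tuesday, so it moves forward to 2033-01-01.
30 days remain in January 2033 after the 1st (31 − 1).
Full months from February 2033 through August 2033 contribute their day counts.
Then 8 days into September 2033.
Total: 30 + 28 + 31 + 30 + 31 + 30 + 31 + 31 + 8 = 250.
The subtraction is earlier − later, so the result is −250 → -250.

-250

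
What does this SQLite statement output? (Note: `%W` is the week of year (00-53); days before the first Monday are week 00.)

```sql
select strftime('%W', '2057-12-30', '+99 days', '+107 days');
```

29

First apply '+99 days', '+107 days': 2057-12-30 → 2058-07-24.
2058-07-24 is a Wednesday. SQLite's %W counts Mondays since the year started; the result is 29.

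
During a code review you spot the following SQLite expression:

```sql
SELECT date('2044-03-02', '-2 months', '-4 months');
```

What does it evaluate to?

Adding -2 months to 2044-03-02 gives 2044-01-02.
Adding -4 months to 2044-01-02 gives 2043-09-02.

2043-09-02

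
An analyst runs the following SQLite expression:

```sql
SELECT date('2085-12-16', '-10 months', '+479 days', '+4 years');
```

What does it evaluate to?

Adding -10 months to 2085-12-16 gives 2085-02-16.
Applying '+479 days' to 2085-02-16: counting 479 days forward gives 2086-06-10.
Adding +4 years to 2086-06-10 gives 2090-06-10.

2090-06-10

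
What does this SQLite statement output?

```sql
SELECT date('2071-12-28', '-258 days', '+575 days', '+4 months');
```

2073-03-09

Applying '-258 days' to 2071-12-28: counting 258 days back gives 2071-04-14.
Applying '+575 days' to 2071-04-14: counting 575 days forward gives 2072-11-09.
Adding +4 months to 2072-11-09 gives 2073-03-09.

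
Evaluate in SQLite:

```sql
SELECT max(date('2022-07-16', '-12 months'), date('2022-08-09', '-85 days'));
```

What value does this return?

date('2022-07-16', '-12 months') → 2021-07-16.
date('2022-08-09', '-85 days') → 2022-05-16.
Later of the two is 2022-05-16.

2022-05-16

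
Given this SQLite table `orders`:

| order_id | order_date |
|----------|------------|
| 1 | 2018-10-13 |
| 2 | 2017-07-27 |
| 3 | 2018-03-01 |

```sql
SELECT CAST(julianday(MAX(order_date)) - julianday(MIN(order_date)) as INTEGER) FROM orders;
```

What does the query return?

MIN = 2017-07-27, MAX = 2018-10-13.
4 days remain in July 2017 after the 27th (31 − 27).
Full months from August 2017 through September 2018 contribute their day counts.
Then 13 days into October 2018.
Total: 4 + 31 + 30 + 31 + 30 + 31 + 31 + 28 + 31 + 30 + 31 + 30 + 31 + 31 + 30 + 13 = 443.

443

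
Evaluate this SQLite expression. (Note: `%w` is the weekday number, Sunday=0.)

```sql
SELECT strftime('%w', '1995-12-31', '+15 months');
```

First apply '+15 months': 1995-12-31 → 1997-03-31.
1997-03-31 is a Monday; with Sunday=0 that is 1.

1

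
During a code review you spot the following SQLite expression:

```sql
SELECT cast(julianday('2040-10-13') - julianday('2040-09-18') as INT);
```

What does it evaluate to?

12 days remain in September 2040 after the 18th (30 − 18).
Then 13 days into October 2040.
Total: 12 + 13 = 25.

25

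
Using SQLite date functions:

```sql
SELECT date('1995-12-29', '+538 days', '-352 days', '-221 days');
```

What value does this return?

1995-11-24

Applying '+538 days' to 1995-12-29: counting 538 days forward gives 1997-06-19.
Applying '-352 days' to 1997-06-19: counting 352 days back gives 1996-07-02.
Applying '-221 days' to 1996-07-02: counting 221 days back gives 1995-11-24.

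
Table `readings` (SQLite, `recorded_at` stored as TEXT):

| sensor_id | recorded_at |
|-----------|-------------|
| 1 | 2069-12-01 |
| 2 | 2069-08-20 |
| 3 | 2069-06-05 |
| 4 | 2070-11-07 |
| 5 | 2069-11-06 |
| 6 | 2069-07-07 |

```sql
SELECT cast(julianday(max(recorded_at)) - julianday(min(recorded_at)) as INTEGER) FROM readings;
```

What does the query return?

520

MIN = 2069-06-05, MAX = 2070-11-07.
25 days remain in June 2069 after the 5th (30 − 5).
Full months from July 2069 through October 2070 contribute their day counts.
Then 7 days into November 2070.
Total: 25 + 31 + 31 + 30 + 31 + 30 + 31 + 31 + 28 + 31 + 30 + 31 + 30 + 31 + 31 + 30 + 31 + 7 = 520.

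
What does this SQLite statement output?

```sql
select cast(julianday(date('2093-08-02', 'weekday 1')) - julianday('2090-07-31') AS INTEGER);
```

1099

`weekday 1` advances to the next Monday; 2093-08-02 is a Sunday, so it moves forward to 2093-08-03.
0 days remain in July 2090 after the 31st (31 − 31).
Full months from August 2090 through July 2093 contribute their day counts.
Then 3 days into August 2093.
Total: 0 + 31 + 30 + 31 + 30 + 31 + 31 + 28 + 31 + 30 + 31 + 30 + 31 + 31 + 30 + 31 + 30 + 31 + 31 + 29 + 31 + 30 + 31 + 30 + 31 + 31 + 30 + 31 + 30 + 31 + 31 + 28 + 31 + 30 + 31 + 30 + 31 + 3 = 1099.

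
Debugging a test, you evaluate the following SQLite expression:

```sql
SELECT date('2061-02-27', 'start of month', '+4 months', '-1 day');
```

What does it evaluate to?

2061-05-31

`start of month` rewinds 2061-02-27 to 2061-02-01.
Adding +4 months to 2061-02-01 gives 2061-06-01.
Going back 1 day from 2061-06-01 reaches 2061-05-31 (last day of May, 31 days).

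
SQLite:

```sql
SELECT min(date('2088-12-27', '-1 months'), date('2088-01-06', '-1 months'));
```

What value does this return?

2087-12-06

date('2088-12-27', '-1 months') → 2088-11-27.
date('2088-01-06', '-1 months') → 2087-12-06.
Earlier of the two is 2087-12-06.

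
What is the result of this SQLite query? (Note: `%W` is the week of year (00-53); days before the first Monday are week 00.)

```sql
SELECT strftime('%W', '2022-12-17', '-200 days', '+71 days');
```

32

First apply '-200 days', '+71 days': 2022-12-17 → 2022-08-10.
2022-08-10 is a Wednesday. SQLite's %W counts Mondays since the year started; the result is 32.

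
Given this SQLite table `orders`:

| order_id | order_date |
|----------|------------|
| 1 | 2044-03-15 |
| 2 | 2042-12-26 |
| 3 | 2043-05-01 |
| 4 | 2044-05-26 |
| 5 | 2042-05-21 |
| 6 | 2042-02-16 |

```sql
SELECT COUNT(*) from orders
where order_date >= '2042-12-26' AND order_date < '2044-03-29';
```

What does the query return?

Rows in [2042-12-26, 2044-03-29): 2044-03-15, 2042-12-26, 2043-05-01 → 3 rows.

3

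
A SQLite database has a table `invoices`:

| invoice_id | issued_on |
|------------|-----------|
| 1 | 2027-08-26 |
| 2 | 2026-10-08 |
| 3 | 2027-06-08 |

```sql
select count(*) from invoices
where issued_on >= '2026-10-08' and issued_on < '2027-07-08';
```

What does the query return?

2

Rows in [2026-10-08, 2027-07-08): 2026-10-08, 2027-06-08 → 2 rows.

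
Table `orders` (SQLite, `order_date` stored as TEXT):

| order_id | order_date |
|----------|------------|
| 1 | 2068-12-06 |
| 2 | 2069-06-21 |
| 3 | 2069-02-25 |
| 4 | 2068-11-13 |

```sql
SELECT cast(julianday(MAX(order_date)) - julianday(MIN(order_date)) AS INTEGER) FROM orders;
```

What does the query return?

MIN = 2068-11-13, MAX = 2069-06-21.
17 days remain in November 2068 after the 13th (30 − 13).
Full months from December 2068 through May 2069 contribute their day counts.
Then 21 days into June 2069.
Total: 17 + 31 + 31 + 28 + 31 + 30 + 31 + 21 = 220.

220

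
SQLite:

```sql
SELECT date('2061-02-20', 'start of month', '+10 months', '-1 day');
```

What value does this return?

2061-11-30

`start of month` rewinds 2061-02-20 to 2061-02-01.
Adding +10 months to 2061-02-01 gives 2061-12-01.
Going back 1 day from 2061-12-01 reaches 2061-11-30 (last day of November, 30 days).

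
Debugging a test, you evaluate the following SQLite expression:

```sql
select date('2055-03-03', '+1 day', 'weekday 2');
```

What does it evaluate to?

2055-03-09

Advancing 1 more day within March lands on 2055-03-04.
`weekday 2` advances to the next Tuesday; 2055-03-04 is a Thursday, so it moves forward to 2055-03-09.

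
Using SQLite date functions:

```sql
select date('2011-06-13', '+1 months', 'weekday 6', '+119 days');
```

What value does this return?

2011-11-12

Adding +1 month to 2011-06-13 gives 2011-07-13.
`weekday 6` advances to the next Saturday; 2011-07-13 is a Wednesday, so it moves forward to 2011-07-16.
Applying '+119 days' to 2011-07-16: counting 119 days forward gives 2011-11-12.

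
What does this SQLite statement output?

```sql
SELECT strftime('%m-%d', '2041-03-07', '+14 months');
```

First apply '+14 months': 2041-03-07 → 2042-05-07.
`%m-%d` extracts the month-day: 05-07.

05-07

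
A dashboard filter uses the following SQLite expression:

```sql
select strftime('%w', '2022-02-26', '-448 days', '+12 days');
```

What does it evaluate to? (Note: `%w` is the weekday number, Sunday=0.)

First apply '-448 days', '+12 days': 2022-02-26 → 2020-12-17.
2020-12-17 is a Thursday; with Sunday=0 that is 4.

4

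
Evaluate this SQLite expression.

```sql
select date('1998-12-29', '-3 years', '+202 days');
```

Adding -3 years to 1998-12-29 gives 1995-12-29.
Applying '+202 days' to 1995-12-29: counting 202 days forward gives 1996-07-18.

1996-07-18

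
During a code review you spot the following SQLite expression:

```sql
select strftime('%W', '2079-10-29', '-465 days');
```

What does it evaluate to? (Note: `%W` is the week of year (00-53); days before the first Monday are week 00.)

First apply '-465 days': 2079-10-29 → 2078-07-21.
2078-07-21 is a Thursday. SQLite's %W counts Mondays since the year started; the result is 29.

29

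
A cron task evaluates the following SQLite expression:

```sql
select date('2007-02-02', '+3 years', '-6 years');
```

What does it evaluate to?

2004-02-02

Adding +3 years to 2007-02-02 gives 2010-02-02.
Adding -6 years to 2010-02-02 gives 2004-02-02.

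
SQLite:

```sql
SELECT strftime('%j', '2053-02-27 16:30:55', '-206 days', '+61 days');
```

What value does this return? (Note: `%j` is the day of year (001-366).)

279

First apply '-206 days', '+61 days': 2053-02-27 16:30:55 → 2052-10-05 16:30:55.
Day-of-year for 2052-10-05: days since 2052-01-01 inclusive = 279, zero-padded to 279.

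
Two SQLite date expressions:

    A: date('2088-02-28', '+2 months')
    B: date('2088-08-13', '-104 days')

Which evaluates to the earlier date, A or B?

A = 2088-04-28.
B = 2088-05-01.
A is earlier.

A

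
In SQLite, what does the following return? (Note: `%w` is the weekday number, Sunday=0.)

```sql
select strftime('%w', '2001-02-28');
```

3

2001-02-28 is a Wednesday; with Sunday=0 that is 3.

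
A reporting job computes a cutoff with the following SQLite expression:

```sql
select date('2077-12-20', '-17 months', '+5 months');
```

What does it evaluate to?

Adding -17 months to 2077-12-20 gives 2076-07-20.
Adding +5 months to 2076-07-20 gives 2076-12-20.

2076-12-20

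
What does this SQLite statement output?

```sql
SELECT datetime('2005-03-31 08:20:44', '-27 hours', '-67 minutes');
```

2005-03-30 04:13:44

-27 hours from 2005-03-31 08:20:44 is 2005-03-30 05:20:44 (crosses midnight).
67 minutes = 1h 7m; -67 minutes from 2005-03-30 05:20:44 is 2005-03-30 04:13:44.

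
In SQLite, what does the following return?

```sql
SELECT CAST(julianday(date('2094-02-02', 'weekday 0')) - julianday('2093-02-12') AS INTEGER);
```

360

`weekday 0` advances to the next Sunday; 2094-02-02 is a Tuesday, so it moves forward to 2094-02-07.
16 days remain in February 2093 after the 12th (28 − 12).
Full months from March 2093 through January 2094 contribute their day counts.
Then 7 days into February 2094.
Total: 16 + 31 + 30 + 31 + 30 + 31 + 31 + 30 + 31 + 30 + 31 + 31 + 7 = 360.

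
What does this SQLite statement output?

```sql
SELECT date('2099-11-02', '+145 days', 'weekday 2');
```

2100-03-30

Applying '+145 days' to 2099-11-02: counting 145 days forward gives 2100-03-27.
`weekday 2` advances to the next Tuesday; 2100-03-27 is a Saturday, so it moves forward to 2100-03-30.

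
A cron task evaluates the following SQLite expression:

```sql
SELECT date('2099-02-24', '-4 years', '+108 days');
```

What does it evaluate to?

Adding -4 years to 2099-02-24 gives 2095-02-24.
Applying '+108 days' to 2095-02-24: counting 108 days forward gives 2095-06-12.

2095-06-12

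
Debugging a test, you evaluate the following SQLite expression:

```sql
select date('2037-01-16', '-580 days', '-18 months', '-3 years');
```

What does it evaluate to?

2030-12-16

Applying '-580 days' to 2037-01-16: counting 580 days back gives 2035-06-16.
Adding -18 months to 2035-06-16 gives 2033-12-16.
Adding -3 years to 2033-12-16 gives 2030-12-16.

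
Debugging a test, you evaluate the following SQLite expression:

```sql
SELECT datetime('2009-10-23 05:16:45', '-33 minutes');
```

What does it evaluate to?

2009-10-23 04:43:45

-33 minutes from 2009-10-23 05:16:45 is 2009-10-23 04:43:45.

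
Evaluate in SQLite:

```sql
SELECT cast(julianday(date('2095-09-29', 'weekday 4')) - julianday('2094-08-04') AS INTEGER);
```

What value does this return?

421

`weekday 4` advances to the next Thursday; 2095-09-29 is already a Thursday, so it stays at 2095-09-29.
27 days remain in August 2094 after the 4th (31 − 4).
Full months from September 2094 through August 2095 contribute their day counts.
Then 29 days into September 2095.
Total: 27 + 30 + 31 + 30 + 31 + 31 + 28 + 31 + 30 + 31 + 30 + 31 + 31 + 29 = 421.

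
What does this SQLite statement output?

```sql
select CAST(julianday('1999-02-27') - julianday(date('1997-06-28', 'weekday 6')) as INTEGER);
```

609

`weekday 6` advances to the next Saturday; 1997-06-28 is already a Saturday, so it stays at 1997-06-28.
2 days remain in June 1997 after the 28th (30 − 28).
Full months from July 1997 through January 1999 contribute their day counts.
Then 27 days into February 1999.
Total: 2 + 31 + 31 + 30 + 31 + 30 + 31 + 31 + 28 + 31 + 30 + 31 + 30 + 31 + 31 + 30 + 31 + 30 + 31 + 31 + 27 = 609.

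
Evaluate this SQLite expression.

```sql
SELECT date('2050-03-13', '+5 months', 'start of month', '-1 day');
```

Adding +5 months to 2050-03-13 gives 2050-08-13.
`start of month` rewinds 2050-08-13 to 2050-08-01.
Going back 1 day from 2050-08-01 reaches 2050-07-31 (last day of July, 31 days).

2050-07-31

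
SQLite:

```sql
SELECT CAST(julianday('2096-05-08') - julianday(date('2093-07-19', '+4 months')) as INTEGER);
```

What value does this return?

Adding +4 months to 2093-07-19 gives 2093-11-19.
11 days remain in November 2093 after the 19th (30 − 19).
Full months from December 2093 through April 2096 contribute their day counts.
Then 8 days into May 2096.
Total: 11 + 31 + 31 + 28 + 31 + 30 + 31 + 30 + 31 + 31 + 30 + 31 + 30 + 31 + 31 + 28 + 31 + 30 + 31 + 30 + 31 + 31 + 30 + 31 + 30 + 31 + 31 + 29 + 31 + 30 + 8 = 901.

901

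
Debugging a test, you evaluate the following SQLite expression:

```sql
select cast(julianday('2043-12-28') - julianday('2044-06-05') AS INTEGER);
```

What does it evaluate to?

-160

3 days remain in December 2043 after the 28th (31 − 28).
January 2044: 31 days.
February 2044: 29 days (leap year).
March 2044: 31 days.
April 2044: 30 days.
May 2044: 31 days.
Then 5 days into June 2044.
Total: 3 + 31 + 29 + 31 + 30 + 31 + 5 = 160.
The subtraction is earlier − later, so the result is −160 → -160.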